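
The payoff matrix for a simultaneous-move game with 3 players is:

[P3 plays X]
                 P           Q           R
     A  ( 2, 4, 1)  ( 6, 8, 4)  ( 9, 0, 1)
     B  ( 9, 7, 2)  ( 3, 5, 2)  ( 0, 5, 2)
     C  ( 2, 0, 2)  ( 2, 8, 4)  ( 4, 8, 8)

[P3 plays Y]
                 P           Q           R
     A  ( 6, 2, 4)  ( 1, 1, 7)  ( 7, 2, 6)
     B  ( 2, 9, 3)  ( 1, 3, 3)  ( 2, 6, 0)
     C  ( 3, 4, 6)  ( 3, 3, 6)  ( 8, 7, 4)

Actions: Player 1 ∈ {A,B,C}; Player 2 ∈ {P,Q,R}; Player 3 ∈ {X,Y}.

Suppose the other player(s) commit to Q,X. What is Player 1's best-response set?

u_1(A vs Q,X) = 6
u_1(B vs Q,X) = 3
u_1(C vs Q,X) = 2
max payoff 6 at {A}

argmax u_1 = {A}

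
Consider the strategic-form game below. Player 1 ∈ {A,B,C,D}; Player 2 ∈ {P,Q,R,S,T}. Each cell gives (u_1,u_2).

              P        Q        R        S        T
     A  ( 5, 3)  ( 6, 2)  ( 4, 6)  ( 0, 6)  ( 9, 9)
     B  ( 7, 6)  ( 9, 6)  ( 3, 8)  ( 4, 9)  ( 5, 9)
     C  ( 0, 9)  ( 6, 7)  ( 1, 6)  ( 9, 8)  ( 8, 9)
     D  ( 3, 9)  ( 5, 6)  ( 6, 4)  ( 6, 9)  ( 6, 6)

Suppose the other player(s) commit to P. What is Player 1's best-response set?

argmax u_1 = {B}

u_1(A vs P) = 5
u_1(B vs P) = 7
u_1(C vs P) = 0
u_1(D vs P) = 3
max payoff 7 at {B}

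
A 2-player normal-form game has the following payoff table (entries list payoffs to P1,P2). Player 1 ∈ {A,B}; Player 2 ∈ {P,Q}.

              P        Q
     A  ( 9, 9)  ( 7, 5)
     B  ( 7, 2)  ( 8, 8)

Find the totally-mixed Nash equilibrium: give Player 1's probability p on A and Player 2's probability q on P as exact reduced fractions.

(p,q) = (3/5, 1/3)

P1 indiff ⇒ q·9+(1-q)·7 = q·7+(1-q)·8 ⇒ q(2) = (1-q)(1) ⇒ q = 1/3
P2 indiff ⇒ p·9+(1-p)·2 = p·5+(1-p)·8 ⇒ p(4) = (1-p)(6) ⇒ p = 3/5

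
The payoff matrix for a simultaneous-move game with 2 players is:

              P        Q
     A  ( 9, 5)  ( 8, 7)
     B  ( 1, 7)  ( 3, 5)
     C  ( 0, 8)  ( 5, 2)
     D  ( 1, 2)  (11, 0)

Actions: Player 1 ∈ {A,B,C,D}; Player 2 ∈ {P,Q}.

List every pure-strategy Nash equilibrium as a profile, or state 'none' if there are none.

(A,P): not NE [P2→Q gives 7>5]
(A,Q): not NE [P1→D gives 11>8]
(B,P): not NE [P1→A gives 9>1]
(B,Q): not NE [P1→D gives 11>3; P2→P gives 7>5]
(C,P): not NE [P1→A gives 9>0]
(C,Q): not NE [P1→D gives 11>5; P2→P gives 8>2]
(D,P): not NE [P1→A gives 9>1]
(D,Q): not NE [P2→P gives 2>0]

Equilibria: none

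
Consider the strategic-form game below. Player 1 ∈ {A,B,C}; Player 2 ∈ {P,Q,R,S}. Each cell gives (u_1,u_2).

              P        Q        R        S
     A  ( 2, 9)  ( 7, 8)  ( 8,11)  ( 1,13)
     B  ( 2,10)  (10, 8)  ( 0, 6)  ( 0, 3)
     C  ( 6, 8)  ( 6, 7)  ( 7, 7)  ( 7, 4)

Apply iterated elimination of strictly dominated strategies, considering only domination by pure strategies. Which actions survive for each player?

P2 drop Q (P beats it: A:9>8 B:10>8 C:8>7)
P1 drop B (C beats it: P:6>2 R:7>0 S:7>0)
P1→{A,C} P2→{P,R,S}

Survivors P1:{A,C} P2:{P,R,S}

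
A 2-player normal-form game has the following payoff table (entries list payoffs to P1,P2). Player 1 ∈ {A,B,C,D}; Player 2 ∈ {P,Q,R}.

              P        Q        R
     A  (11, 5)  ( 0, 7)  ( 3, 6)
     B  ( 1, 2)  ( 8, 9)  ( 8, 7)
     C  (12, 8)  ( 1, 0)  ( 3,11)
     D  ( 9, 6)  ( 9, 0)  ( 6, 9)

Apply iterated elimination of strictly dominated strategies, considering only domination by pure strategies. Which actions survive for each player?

P2 drop P (R beats it: A:6>5 B:7>2 C:11>8 D:9>6)
P1 drop A (B beats it: Q:8>0 R:8>3)
P1 drop C (B beats it: Q:8>1 R:8>3)
P1→{B,D} P2→{Q,R}

Survivors P1:{B,D} P2:{Q,R}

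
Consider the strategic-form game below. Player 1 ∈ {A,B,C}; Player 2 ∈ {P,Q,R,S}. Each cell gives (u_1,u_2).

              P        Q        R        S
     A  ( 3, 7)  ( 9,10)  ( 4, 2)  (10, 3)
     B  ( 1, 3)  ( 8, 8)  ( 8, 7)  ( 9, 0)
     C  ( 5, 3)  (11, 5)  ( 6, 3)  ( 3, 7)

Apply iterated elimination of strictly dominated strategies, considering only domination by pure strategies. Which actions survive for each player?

IESDS → P1:{A,C} P2:{Q,S}

P2 drop P (Q beats it: A:10>7 B:8>3 C:5>3)
P2 drop R (Q beats it: A:10>2 B:8>7 C:5>3)
P1 drop B (A beats it: Q:9>8 S:10>9)
P1→{A,C} P2→{Q,S}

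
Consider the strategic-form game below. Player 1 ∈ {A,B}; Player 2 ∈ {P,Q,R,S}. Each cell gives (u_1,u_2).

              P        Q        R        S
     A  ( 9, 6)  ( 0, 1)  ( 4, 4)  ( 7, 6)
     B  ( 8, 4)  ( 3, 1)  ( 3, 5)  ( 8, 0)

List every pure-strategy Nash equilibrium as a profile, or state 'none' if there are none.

(A,P): NE
(A,Q): not NE [P1→B gives 3>0; P2→S gives 6>1]
(A,R): not NE [P2→S gives 6>4]
(A,S): not NE [P1→B gives 8>7]
(B,P): not NE [P1→A gives 9>8; P2→R gives 5>4]
(B,Q): not NE [P2→R gives 5>1]
(B,R): not NE [P1→A gives 4>3]
(B,S): not NE [P2→R gives 5>0]

PSNE = {(A,P)}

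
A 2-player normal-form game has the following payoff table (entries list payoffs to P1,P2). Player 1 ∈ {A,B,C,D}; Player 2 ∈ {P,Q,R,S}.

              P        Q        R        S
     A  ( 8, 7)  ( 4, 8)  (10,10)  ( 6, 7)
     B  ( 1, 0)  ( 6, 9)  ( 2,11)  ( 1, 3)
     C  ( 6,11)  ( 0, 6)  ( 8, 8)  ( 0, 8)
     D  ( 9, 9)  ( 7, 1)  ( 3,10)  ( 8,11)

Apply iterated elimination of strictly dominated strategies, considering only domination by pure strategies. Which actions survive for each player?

P1 drop B (D beats it: P:9>1 Q:7>6 R:3>2 S:8>1)
P1 drop C (A beats it: P:8>6 Q:4>0 R:10>8 S:6>0)
P2 drop P (R beats it: A:10>7 D:10>9)
P2 drop Q (R beats it: A:10>8 D:10>1)
P1→{A,D} P2→{R,S}

Remaining: P1:{A,D} P2:{R,S}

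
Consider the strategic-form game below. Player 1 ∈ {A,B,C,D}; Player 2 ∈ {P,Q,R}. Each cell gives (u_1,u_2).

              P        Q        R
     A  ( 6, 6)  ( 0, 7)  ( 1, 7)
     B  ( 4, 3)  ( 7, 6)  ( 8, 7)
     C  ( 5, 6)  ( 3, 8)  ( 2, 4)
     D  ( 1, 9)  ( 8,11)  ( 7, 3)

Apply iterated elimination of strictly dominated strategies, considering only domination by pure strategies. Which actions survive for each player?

Remaining: P1:{B,D} P2:{Q,R}

P2 drop P (Q beats it: A:7>6 B:6>3 C:8>6 D:11>9)
P1 drop A (B beats it: Q:7>0 R:8>1)
P1 drop C (B beats it: Q:7>3 R:8>2)
P1→{B,D} P2→{Q,R}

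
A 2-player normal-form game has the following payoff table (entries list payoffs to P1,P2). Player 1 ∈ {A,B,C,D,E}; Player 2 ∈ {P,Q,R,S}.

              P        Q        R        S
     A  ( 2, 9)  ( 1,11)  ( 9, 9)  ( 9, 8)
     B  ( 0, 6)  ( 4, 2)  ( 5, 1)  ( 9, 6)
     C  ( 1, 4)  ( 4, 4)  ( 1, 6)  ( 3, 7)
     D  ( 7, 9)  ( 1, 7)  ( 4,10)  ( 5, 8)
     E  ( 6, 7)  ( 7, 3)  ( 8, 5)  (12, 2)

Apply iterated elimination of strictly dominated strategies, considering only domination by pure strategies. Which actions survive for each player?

P1 drop B (E beats it: P:6>0 Q:7>4 R:8>5 S:12>9)
P1 drop C (E beats it: P:6>1 Q:7>4 R:8>1 S:12>3)
P2 drop S (P beats it: A:9>8 D:9>8 E:7>2)
P1→{A,D,E} P2→{P,Q,R}

Survivors P1:{A,D,E} P2:{P,Q,R}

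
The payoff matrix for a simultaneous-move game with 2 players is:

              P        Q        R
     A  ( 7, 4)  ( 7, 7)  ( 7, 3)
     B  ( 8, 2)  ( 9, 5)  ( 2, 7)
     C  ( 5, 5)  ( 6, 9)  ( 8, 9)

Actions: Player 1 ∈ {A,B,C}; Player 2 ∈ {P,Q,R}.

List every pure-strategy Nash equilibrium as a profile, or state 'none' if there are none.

(A,P): not NE [P1→B gives 8>7; P2→Q gives 7>4]
(A,Q): not NE [P1→B gives 9>7]
(A,R): not NE [P1→C gives 8>7; P2→Q gives 7>3]
(B,P): not NE [P2→R gives 7>2]
(B,Q): not NE [P2→R gives 7>5]
(B,R): not NE [P1→C gives 8>2]
(C,P): not NE [P1→B gives 8>5; P2→R gives 9>5]
(C,Q): not NE [P1→B gives 9>6]
(C,R): NE

Nash profiles: (C,R)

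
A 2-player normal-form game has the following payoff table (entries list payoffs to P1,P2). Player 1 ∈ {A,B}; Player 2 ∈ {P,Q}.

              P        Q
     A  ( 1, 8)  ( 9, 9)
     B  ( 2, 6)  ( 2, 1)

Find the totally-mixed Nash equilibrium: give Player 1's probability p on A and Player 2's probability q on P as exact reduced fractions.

P1 indiff ⇒ q·1+(1-q)·9 = q·2+(1-q)·2 ⇒ q(-1) = (1-q)(-7) ⇒ q = 7/8
P2 indiff ⇒ p·8+(1-p)·6 = p·9+(1-p)·1 ⇒ p(-1) = (1-p)(-5) ⇒ p = 5/6

(p,q) = (5/6, 7/8)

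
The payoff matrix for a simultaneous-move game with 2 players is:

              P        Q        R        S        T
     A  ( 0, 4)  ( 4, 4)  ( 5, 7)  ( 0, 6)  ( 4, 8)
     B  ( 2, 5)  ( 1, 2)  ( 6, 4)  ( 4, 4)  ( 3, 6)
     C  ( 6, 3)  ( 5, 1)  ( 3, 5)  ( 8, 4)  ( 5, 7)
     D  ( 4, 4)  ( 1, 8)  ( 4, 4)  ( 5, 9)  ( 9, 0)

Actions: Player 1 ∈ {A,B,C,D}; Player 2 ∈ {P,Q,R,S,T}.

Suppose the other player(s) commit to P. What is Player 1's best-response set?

u_1(A vs P) = 0
u_1(B vs P) = 2
u_1(C vs P) = 6
u_1(D vs P) = 4
max payoff 6 at {C}

P1 best: {C}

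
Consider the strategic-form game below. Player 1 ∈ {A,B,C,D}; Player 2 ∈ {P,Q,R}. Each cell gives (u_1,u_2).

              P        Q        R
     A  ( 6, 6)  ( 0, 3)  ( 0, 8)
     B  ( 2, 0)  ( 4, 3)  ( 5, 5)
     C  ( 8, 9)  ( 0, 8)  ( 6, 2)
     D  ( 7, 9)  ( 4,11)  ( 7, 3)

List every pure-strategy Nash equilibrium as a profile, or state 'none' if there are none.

PSNE = {(C,P), (D,Q)}

(A,P): not NE [P1→C gives 8>6; P2→R gives 8>6]
(A,Q): not NE [P1→D gives 4>0; P2→R gives 8>3]
(A,R): not NE [P1→D gives 7>0]
(B,P): not NE [P1→C gives 8>2; P2→R gives 5>0]
(B,Q): not NE [P2→R gives 5>3]
(B,R): not NE [P1→D gives 7>5]
(C,P): NE
(C,Q): not NE [P1→D gives 4>0; P2→P gives 9>8]
(C,R): not NE [P1→D gives 7>6; P2→P gives 9>2]
(D,P): not NE [P1→C gives 8>7; P2→Q gives 11>9]
(D,Q): NE
(D,R): not NE [P2→Q gives 11>3]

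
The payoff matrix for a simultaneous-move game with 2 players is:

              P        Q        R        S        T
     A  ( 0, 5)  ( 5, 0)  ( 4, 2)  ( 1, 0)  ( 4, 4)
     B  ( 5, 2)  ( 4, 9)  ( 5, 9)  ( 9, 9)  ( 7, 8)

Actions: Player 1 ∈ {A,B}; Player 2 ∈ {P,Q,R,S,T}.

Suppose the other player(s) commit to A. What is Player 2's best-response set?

u_2(P vs A) = 5
u_2(Q vs A) = 0
u_2(R vs A) = 2
u_2(S vs A) = 0
u_2(T vs A) = 4
max payoff 5 at {P}

P2 best: {P}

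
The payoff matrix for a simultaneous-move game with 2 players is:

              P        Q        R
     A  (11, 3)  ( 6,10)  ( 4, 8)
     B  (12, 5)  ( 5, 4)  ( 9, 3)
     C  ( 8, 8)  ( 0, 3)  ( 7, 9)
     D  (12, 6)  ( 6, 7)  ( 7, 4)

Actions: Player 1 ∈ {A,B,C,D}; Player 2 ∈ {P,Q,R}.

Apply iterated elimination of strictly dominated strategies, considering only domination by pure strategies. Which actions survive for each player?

Remaining: P1:{A,B,D} P2:{P,Q}

P1 drop C (B beats it: P:12>8 Q:5>0 R:9>7)
P2 drop R (Q beats it: A:10>8 B:4>3 D:7>4)
P1→{A,B,D} P2→{P,Q}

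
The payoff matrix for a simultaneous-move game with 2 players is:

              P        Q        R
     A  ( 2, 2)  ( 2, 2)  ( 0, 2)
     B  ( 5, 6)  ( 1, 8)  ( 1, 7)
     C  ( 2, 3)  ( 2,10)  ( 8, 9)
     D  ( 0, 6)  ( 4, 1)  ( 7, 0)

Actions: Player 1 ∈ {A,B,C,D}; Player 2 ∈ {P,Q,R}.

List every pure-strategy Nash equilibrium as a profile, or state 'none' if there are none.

Equilibria: none

(A,P): not NE [P1→B gives 5>2]
(A,Q): not NE [P1→D gives 4>2]
(A,R): not NE [P1→C gives 8>0]
(B,P): not NE [P2→Q gives 8>6]
(B,Q): not NE [P1→D gives 4>1]
(B,R): not NE [P1→C gives 8>1; P2→Q gives 8>7]
(C,P): not NE [P1→B gives 5>2; P2→Q gives 10>3]
(C,Q): not NE [P1→D gives 4>2]
(C,R): not NE [P2→Q gives 10>9]
(D,P): not NE [P1→B gives 5>0]
(D,Q): not NE [P2→P gives 6>1]
(D,R): not NE [P1→C gives 8>7; P2→P gives 6>0]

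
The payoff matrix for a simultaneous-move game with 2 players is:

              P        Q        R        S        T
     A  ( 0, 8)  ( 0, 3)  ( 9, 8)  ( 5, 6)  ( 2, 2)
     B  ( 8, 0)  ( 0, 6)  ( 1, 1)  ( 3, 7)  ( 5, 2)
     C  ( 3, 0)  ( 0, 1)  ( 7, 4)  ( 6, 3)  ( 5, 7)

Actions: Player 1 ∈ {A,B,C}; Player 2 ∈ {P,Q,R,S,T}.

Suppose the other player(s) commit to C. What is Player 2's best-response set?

P2 best: {T}

u_2(P vs C) = 0
u_2(Q vs C) = 1
u_2(R vs C) = 4
u_2(S vs C) = 3
u_2(T vs C) = 7
max payoff 7 at {T}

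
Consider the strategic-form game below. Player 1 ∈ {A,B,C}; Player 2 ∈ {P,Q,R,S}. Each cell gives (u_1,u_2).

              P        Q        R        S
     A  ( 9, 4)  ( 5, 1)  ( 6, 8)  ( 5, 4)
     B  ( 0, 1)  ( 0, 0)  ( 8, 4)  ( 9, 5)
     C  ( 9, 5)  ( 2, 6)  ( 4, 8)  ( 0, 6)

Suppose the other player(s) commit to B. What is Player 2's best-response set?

argmax u_2 = {S}

u_2(P vs B) = 1
u_2(Q vs B) = 0
u_2(R vs B) = 4
u_2(S vs B) = 5
max payoff 5 at {S}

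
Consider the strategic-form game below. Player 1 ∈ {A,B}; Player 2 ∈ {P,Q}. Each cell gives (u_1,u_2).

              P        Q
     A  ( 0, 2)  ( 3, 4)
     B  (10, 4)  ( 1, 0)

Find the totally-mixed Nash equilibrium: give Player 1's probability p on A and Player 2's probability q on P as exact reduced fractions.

(p,q) = (2/3, 1/6)

P1 indiff ⇒ q·0+(1-q)·3 = q·10+(1-q)·1 ⇒ q(-10) = (1-q)(-2) ⇒ q = 1/6
P2 indiff ⇒ p·2+(1-p)·4 = p·4+(1-p)·0 ⇒ p(-2) = (1-p)(-4) ⇒ p = 2/3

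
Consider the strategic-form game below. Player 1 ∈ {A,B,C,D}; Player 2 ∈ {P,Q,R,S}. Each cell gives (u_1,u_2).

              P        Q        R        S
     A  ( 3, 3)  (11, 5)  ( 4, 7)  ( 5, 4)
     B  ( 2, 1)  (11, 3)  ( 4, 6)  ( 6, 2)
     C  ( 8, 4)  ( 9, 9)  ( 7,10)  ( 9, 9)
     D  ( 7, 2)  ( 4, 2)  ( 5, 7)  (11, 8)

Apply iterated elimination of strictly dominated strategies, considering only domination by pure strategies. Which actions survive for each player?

P2 drop P (R beats it: A:7>3 B:6>1 C:10>4 D:7>2)
P2 drop Q (R beats it: A:7>5 B:6>3 C:10>9 D:7>2)
P1 drop A (C beats it: R:7>4 S:9>5)
P1 drop B (C beats it: R:7>4 S:9>6)
P1→{C,D} P2→{R,S}

Remaining: P1:{C,D} P2:{R,S}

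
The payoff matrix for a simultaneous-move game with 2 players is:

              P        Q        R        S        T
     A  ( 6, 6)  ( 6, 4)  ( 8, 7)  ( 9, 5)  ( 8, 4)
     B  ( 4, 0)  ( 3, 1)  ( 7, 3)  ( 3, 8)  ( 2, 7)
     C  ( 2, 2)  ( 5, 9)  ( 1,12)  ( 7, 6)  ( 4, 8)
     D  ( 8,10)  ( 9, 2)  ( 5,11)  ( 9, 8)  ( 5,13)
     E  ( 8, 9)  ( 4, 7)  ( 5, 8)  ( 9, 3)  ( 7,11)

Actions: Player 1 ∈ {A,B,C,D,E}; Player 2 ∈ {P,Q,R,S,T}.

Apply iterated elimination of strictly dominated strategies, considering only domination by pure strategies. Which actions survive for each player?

Remaining: P1:{A,D,E} P2:{P,R,T}

P1 drop B (A beats it: P:6>4 Q:6>3 R:8>7 S:9>3 T:8>2)
P1 drop C (A beats it: P:6>2 Q:6>5 R:8>1 S:9>7 T:8>4)
P2 drop Q (P beats it: A:6>4 D:10>2 E:9>7)
P2 drop S (P beats it: A:6>5 D:10>8 E:9>3)
P1→{A,D,E} P2→{P,R,T}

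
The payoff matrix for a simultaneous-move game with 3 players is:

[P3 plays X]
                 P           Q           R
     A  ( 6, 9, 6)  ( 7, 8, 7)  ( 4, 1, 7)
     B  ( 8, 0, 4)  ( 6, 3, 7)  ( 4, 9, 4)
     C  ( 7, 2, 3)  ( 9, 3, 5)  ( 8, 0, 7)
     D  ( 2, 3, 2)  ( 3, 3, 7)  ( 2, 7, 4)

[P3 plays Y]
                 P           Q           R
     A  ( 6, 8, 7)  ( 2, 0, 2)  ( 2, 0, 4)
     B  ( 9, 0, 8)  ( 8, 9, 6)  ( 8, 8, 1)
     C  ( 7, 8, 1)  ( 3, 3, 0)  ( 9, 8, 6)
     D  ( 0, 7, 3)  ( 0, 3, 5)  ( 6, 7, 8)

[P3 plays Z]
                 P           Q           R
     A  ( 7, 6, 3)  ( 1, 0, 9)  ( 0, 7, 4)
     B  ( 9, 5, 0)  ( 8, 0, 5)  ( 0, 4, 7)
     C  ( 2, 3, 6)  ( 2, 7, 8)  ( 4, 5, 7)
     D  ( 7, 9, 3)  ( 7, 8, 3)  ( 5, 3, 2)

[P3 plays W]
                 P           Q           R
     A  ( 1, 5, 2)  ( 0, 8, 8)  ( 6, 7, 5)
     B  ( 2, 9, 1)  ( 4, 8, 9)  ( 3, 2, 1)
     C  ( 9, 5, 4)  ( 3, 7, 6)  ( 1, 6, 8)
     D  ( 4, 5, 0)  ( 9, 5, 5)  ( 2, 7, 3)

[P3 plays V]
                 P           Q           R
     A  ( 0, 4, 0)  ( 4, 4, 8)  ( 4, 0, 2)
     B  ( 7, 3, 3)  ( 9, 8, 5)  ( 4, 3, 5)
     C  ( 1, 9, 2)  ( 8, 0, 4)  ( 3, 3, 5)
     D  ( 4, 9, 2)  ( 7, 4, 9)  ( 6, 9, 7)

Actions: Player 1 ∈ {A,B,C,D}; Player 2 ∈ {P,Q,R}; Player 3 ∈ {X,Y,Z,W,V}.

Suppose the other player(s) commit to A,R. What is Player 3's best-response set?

u_3(X vs A,R) = 7
u_3(Y vs A,R) = 4
u_3(Z vs A,R) = 4
u_3(W vs A,R) = 5
u_3(V vs A,R) = 2
max payoff 7 at {X}

argmax u_3 = {X}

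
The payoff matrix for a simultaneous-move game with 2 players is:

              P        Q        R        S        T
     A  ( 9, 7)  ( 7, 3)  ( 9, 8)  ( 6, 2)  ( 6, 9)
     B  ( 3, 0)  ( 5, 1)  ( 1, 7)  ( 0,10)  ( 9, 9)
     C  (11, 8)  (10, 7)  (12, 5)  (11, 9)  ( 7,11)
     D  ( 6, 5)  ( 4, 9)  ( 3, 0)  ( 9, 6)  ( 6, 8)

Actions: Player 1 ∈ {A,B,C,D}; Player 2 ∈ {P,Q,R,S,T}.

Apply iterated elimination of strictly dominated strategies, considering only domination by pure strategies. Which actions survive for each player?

Remaining: P1:{B,C} P2:{S,T}

P1 drop A (C beats it: P:11>9 Q:10>7 R:12>9 S:11>6 T:7>6)
P1 drop D (C beats it: P:11>6 Q:10>4 R:12>3 S:11>9 T:7>6)
P2 drop P (S beats it: B:10>0 C:9>8)
P2 drop Q (S beats it: B:10>1 C:9>7)
P2 drop R (S beats it: B:10>7 C:9>5)
P1→{B,C} P2→{S,T}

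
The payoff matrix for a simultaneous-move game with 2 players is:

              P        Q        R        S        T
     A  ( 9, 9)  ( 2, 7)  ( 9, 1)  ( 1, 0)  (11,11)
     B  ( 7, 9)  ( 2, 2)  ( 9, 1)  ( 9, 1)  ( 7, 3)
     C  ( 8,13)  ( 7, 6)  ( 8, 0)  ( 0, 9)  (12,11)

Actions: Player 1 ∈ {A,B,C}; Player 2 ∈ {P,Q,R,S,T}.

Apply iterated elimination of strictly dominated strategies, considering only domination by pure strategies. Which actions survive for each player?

IESDS → P1:{A,C} P2:{P,T}

P2 drop Q (P beats it: A:9>7 B:9>2 C:13>6)
P2 drop R (P beats it: A:9>1 B:9>1 C:13>0)
P2 drop S (P beats it: A:9>0 B:9>1 C:13>9)
P1 drop B (A beats it: P:9>7 T:11>7)
P1→{A,C} P2→{P,T}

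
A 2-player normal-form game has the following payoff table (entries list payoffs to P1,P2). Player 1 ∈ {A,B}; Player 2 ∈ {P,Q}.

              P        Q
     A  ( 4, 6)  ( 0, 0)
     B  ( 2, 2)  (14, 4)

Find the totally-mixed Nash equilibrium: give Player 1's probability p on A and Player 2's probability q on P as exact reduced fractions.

(p,q) = (1/4, 7/8)

P1 indiff ⇒ q·4+(1-q)·0 = q·2+(1-q)·14 ⇒ q(2) = (1-q)(14) ⇒ q = 7/8
P2 indiff ⇒ p·6+(1-p)·2 = p·0+(1-p)·4 ⇒ p(6) = (1-p)(2) ⇒ p = 1/4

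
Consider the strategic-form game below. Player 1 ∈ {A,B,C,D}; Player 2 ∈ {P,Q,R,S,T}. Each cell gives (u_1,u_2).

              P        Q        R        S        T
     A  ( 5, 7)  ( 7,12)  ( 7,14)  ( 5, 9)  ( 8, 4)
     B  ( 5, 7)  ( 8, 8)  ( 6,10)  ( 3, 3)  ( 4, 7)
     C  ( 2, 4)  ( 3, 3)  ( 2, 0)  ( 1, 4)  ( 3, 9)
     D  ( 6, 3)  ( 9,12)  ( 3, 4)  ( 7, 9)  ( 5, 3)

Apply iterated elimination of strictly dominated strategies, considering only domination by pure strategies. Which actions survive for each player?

P1 drop C (A beats it: P:5>2 Q:7>3 R:7>2 S:5>1 T:8>3)
P2 drop P (Q beats it: A:12>7 B:8>7 D:12>3)
P2 drop S (Q beats it: A:12>9 B:8>3 D:12>9)
P2 drop T (Q beats it: A:12>4 B:8>7 D:12>3)
P1→{A,B,D} P2→{Q,R}

Survivors P1:{A,B,D} P2:{Q,R}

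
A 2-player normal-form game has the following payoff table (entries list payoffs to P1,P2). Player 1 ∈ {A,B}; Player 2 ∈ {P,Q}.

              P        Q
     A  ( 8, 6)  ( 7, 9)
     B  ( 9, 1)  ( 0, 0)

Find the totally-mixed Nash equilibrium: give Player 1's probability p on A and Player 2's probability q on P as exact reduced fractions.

(p,q) = (1/4, 7/8)

P1 indiff ⇒ q·8+(1-q)·7 = q·9+(1-q)·0 ⇒ q(-1) = (1-q)(-7) ⇒ q = 7/8
P2 indiff ⇒ p·6+(1-p)·1 = p·9+(1-p)·0 ⇒ p(-3) = (1-p)(-1) ⇒ p = 1/4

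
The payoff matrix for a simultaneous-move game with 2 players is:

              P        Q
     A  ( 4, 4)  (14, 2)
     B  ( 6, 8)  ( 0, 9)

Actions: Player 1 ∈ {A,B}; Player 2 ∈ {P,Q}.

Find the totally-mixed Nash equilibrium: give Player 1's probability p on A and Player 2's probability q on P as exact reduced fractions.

P1 mixes 1/3 on A; P2 mixes 7/8 on P

P1 indiff ⇒ q·4+(1-q)·14 = q·6+(1-q)·0 ⇒ q(-2) = (1-q)(-14) ⇒ q = 7/8
P2 indiff ⇒ p·4+(1-p)·8 = p·2+(1-p)·9 ⇒ p(2) = (1-p)(1) ⇒ p = 1/3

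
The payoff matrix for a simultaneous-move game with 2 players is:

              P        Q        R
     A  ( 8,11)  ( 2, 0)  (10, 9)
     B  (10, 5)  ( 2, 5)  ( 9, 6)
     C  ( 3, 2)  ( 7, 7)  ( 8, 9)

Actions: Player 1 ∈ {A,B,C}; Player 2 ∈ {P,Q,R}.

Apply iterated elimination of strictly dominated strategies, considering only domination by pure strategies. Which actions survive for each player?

Survivors P1:{A,B} P2:{P,R}

P2 drop Q (R beats it: A:9>0 B:6>5 C:9>7)
P1 drop C (A beats it: P:8>3 R:10>8)
P1→{A,B} P2→{P,R}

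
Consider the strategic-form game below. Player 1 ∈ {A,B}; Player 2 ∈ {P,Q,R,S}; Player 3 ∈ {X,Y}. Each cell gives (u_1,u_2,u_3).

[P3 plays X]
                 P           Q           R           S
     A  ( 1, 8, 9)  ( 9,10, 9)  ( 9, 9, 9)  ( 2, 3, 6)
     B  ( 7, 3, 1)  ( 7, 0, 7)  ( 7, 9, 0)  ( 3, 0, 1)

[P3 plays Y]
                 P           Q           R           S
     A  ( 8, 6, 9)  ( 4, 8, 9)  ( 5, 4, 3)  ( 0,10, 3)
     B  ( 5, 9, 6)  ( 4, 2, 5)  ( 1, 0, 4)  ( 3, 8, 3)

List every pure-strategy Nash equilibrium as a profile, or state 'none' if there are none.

PSNE = {(A,Q,X)}

(A,P,X): not NE [P1→B gives 7>1; P2→Q gives 10>8]
(A,P,Y): not NE [P2→S gives 10>6]
(A,Q,X): NE
(A,Q,Y): not NE [P2→S gives 10>8]
(A,R,X): not NE [P2→Q gives 10>9]
(A,R,Y): not NE [P2→S gives 10>4; P3→X gives 9>3]
(A,S,X): not NE [P1→B gives 3>2; P2→Q gives 10>3]
(A,S,Y): not NE [P1→B gives 3>0; P3→X gives 6>3]
(B,P,X): not NE [P2→R gives 9>3; P3→Y gives 6>1]
(B,P,Y): not NE [P1→A gives 8>5]
(B,Q,X): not NE [P1→A gives 9>7; P2→R gives 9>0]
(B,Q,Y): not NE [P2→P gives 9>2; P3→X gives 7>5]
(B,R,X): not NE [P1→A gives 9>7; P3→Y gives 4>0]
(B,R,Y): not NE [P1→A gives 5>1; P2→P gives 9>0]
(B,S,X): not NE [P2→R gives 9>0; P3→Y gives 3>1]
(B,S,Y): not NE [P2→P gives 9>8]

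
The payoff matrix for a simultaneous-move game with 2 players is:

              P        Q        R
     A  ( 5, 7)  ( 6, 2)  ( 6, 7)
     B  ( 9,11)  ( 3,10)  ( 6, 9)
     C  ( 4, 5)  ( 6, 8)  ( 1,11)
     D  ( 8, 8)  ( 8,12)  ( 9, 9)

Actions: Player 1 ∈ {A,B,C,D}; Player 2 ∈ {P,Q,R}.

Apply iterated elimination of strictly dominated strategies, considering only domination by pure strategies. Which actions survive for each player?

P1 drop A (D beats it: P:8>5 Q:8>6 R:9>6)
P1 drop C (D beats it: P:8>4 Q:8>6 R:9>1)
P2 drop R (Q beats it: B:10>9 D:12>9)
P1→{B,D} P2→{P,Q}

Survivors P1:{B,D} P2:{P,Q}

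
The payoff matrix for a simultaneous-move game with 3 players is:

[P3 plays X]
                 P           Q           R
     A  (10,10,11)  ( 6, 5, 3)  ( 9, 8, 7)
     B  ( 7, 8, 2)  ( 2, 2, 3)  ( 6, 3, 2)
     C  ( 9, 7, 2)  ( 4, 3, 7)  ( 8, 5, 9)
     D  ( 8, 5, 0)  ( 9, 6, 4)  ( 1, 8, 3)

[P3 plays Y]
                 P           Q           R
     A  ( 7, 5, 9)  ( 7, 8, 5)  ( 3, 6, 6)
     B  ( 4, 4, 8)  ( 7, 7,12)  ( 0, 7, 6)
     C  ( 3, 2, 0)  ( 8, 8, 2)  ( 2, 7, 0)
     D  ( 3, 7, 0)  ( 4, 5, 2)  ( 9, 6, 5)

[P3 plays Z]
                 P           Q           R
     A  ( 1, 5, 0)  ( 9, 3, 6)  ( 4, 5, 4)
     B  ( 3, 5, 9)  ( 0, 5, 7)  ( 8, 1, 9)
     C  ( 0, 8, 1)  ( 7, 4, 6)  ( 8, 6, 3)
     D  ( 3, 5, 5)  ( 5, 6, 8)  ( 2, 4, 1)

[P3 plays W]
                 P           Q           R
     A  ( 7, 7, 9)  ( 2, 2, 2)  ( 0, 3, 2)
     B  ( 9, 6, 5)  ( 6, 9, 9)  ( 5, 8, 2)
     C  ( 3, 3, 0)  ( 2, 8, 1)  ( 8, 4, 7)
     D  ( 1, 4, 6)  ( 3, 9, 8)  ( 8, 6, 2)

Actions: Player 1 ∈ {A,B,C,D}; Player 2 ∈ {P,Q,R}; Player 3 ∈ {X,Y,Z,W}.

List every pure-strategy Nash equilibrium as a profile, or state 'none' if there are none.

(A,P,X): NE
(A,P,Y): not NE [P2→Q gives 8>5; P3→X gives 11>9]
(A,P,Z): not NE [P1→D gives 3>1; P3→X gives 11>0]
(A,P,W): not NE [P1→B gives 9>7; P3→X gives 11>9]
(A,Q,X): not NE [P1→D gives 9>6; P2→P gives 10>5; P3→Z gives 6>3]
(A,Q,Y): not NE [P1→C gives 8>7; P3→Z gives 6>5]
(A,Q,Z): not NE [P2→R gives 5>3]
(A,Q,W): not NE [P1→B gives 6>2; P2→P gives 7>2; P3→Z gives 6>2]
(A,R,X): not NE [P2→P gives 10>8]
(A,R,Y): not NE [P1→D gives 9>3; P2→Q gives 8>6; P3→X gives 7>6]
(A,R,Z): not NE [P1→C gives 8>4; P3→X gives 7>4]
(A,R,W): not NE [P1→D gives 8>0; P2→P gives 7>3; P3→X gives 7>2]
(B,P,X): not NE [P1→A gives 10>7; P3→Z gives 9>2]
(B,P,Y): not NE [P1→A gives 7>4; P2→R gives 7>4; P3→Z gives 9>8]
(B,P,Z): NE
(B,P,W): not NE [P2→Q gives 9>6; P3→Z gives 9>5]
(B,Q,X): not NE [P1→D gives 9>2; P2→P gives 8>2; P3→Y gives 12>3]
(B,Q,Y): not NE [P1→C gives 8>7]
(B,Q,Z): not NE [P1→A gives 9>0; P3→Y gives 12>7]
(B,Q,W): not NE [P3→Y gives 12>9]
(B,R,X): not NE [P1→A gives 9>6; P2→P gives 8>3; P3→Z gives 9>2]
(B,R,Y): not NE [P1→D gives 9>0; P3→Z gives 9>6]
(B,R,Z): not NE [P2→Q gives 5>1]
(B,R,W): not NE [P1→D gives 8>5; P2→Q gives 9>8; P3→Z gives 9>2]
(C,P,X): not NE [P1→A gives 10>9]
(C,P,Y): not NE [P1→A gives 7>3; P2→Q gives 8>2; P3→X gives 2>0]
(C,P,Z): not NE [P1→D gives 3>0; P3→X gives 2>1]
(C,P,W): not NE [P1→B gives 9>3; P2→Q gives 8>3; P3→X gives 2>0]
(C,Q,X): not NE [P1→D gives 9>4; P2→P gives 7>3]
(C,Q,Y): not NE [P3→X gives 7>2]
(C,Q,Z): not NE [P1→A gives 9>7; P2→P gives 8>4; P3→X gives 7>6]
(C,Q,W): not NE [P1→B gives 6>2; P3→X gives 7>1]
(C,R,X): not NE [P1→A gives 9>8; P2→P gives 7>5]
(C,R,Y): not NE [P1→D gives 9>2; P2→Q gives 8>7; P3→X gives 9>0]
(C,R,Z): not NE [P2→P gives 8>6; P3→X gives 9>3]
(C,R,W): not NE [P2→Q gives 8>4; P3→X gives 9>7]
(D,P,X): not NE [P1→A gives 10>8; P2→R gives 8>5; P3→W gives 6>0]
(D,P,Y): not NE [P1→A gives 7>3; P3→W gives 6>0]
(D,P,Z): not NE [P2→Q gives 6>5; P3→W gives 6>5]
(D,P,W): not NE [P1→B gives 9>1; P2→Q gives 9>4]
(D,Q,X): not NE [P2→R gives 8>6; P3→W gives 8>4]
(D,Q,Y): not NE [P1→C gives 8>4; P2→P gives 7>5; P3→W gives 8>2]
(D,Q,Z): not NE [P1→A gives 9>5]
(D,Q,W): not NE [P1→B gives 6>3]
(D,R,X): not NE [P1→A gives 9>1; P3→Y gives 5>3]
(D,R,Y): not NE [P2→P gives 7>6]
(D,R,Z): not NE [P1→C gives 8>2; P2→Q gives 6>4; P3→Y gives 5>1]
(D,R,W): not NE [P2→Q gives 9>6; P3→Y gives 5>2]

NE set: (A,P,X), (B,P,Z)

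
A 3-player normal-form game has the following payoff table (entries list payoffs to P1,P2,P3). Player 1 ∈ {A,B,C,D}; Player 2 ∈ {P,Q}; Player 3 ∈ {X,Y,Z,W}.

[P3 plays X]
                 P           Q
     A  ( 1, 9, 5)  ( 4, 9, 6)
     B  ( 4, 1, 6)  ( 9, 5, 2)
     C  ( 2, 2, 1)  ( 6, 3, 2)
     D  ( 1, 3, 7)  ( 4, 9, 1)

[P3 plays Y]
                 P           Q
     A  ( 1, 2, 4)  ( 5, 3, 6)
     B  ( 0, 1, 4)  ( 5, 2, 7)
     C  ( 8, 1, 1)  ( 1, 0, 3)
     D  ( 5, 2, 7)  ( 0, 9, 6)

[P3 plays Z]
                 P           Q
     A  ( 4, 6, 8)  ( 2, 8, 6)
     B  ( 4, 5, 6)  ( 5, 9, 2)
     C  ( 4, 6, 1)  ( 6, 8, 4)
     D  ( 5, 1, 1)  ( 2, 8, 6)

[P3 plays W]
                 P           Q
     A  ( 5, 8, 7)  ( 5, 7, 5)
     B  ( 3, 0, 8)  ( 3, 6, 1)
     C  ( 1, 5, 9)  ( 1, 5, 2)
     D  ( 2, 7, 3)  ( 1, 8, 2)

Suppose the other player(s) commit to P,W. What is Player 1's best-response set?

argmax u_1 = {A}

u_1(A vs P,W) = 5
u_1(B vs P,W) = 3
u_1(C vs P,W) = 1
u_1(D vs P,W) = 2
max payoff 5 at {A}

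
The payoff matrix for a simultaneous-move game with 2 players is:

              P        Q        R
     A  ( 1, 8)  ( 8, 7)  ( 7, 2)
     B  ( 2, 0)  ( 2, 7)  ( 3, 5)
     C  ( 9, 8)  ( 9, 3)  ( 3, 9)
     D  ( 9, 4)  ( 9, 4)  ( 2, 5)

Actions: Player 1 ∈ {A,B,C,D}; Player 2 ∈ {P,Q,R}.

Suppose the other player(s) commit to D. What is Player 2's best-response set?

u_2(P vs D) = 4
u_2(Q vs D) = 4
u_2(R vs D) = 5
max payoff 5 at {R}

BR_2 = {R}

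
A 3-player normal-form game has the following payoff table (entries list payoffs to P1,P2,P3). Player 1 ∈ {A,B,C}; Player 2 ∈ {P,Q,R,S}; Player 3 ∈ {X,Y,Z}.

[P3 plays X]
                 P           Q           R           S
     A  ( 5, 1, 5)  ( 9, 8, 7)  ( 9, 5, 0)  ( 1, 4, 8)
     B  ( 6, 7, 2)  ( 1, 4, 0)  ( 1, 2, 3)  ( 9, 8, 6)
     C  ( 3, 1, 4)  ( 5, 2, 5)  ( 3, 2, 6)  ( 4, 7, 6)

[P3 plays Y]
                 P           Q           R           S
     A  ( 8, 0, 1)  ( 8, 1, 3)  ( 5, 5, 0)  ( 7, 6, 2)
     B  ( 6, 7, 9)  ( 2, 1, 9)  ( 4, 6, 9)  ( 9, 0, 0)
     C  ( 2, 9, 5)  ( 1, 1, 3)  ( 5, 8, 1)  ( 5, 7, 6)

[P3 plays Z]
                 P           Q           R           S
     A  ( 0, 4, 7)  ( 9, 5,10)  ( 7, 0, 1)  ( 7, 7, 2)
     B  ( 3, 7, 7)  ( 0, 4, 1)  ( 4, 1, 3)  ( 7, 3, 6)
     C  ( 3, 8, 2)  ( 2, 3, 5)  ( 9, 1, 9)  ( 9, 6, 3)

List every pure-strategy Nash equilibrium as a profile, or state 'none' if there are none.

NE set: (B,S,X)

(A,P,X): not NE [P1→B gives 6>5; P2→Q gives 8>1; P3→Z gives 7>5]
(A,P,Y): not NE [P2→S gives 6>0; P3→Z gives 7>1]
(A,P,Z): not NE [P1→C gives 3>0; P2→S gives 7>4]
(A,Q,X): not NE [P3→Z gives 10>7]
(A,Q,Y): not NE [P2→S gives 6>1; P3→Z gives 10>3]
(A,Q,Z): not NE [P2→S gives 7>5]
(A,R,X): not NE [P2→Q gives 8>5; P3→Z gives 1>0]
(A,R,Y): not NE [P2→S gives 6>5; P3→Z gives 1>0]
(A,R,Z): not NE [P1→C gives 9>7; P2→S gives 7>0]
(A,S,X): not NE [P1→B gives 9>1; P2→Q gives 8>4]
(A,S,Y): not NE [P1→B gives 9>7; P3→X gives 8>2]
(A,S,Z): not NE [P1→C gives 9>7; P3→X gives 8>2]
(B,P,X): not NE [P2→S gives 8>7; P3→Y gives 9>2]
(B,P,Y): not NE [P1→A gives 8>6]
(B,P,Z): not NE [P3→Y gives 9>7]
(B,Q,X): not NE [P1→A gives 9>1; P2→S gives 8>4; P3→Y gives 9>0]
(B,Q,Y): not NE [P1→A gives 8>2; P2→P gives 7>1]
(B,Q,Z): not NE [P1→A gives 9>0; P2→P gives 7>4; P3→Y gives 9>1]
(B,R,X): not NE [P1→A gives 9>1; P2→S gives 8>2; P3→Y gives 9>3]
(B,R,Y): not NE [P1→C gives 5>4; P2→P gives 7>6]
(B,R,Z): not NE [P1→C gives 9>4; P2→P gives 7>1; P3→Y gives 9>3]
(B,S,X): NE
(B,S,Y): not NE [P2→P gives 7>0; P3→Z gives 6>0]
(B,S,Z): not NE [P1→C gives 9>7; P2→P gives 7>3]
(C,P,X): not NE [P1→B gives 6>3; P2→S gives 7>1; P3→Y gives 5>4]
(C,P,Y): not NE [P1→A gives 8>2]
(C,P,Z): not NE [P3→Y gives 5>2]
(C,Q,X): not NE [P1→A gives 9>5; P2→S gives 7>2]
(C,Q,Y): not NE [P1→A gives 8>1; P2→P gives 9>1; P3→Z gives 5>3]
(C,Q,Z): not NE [P1→A gives 9>2; P2→P gives 8>3]
(C,R,X): not NE [P1→A gives 9>3; P2→S gives 7>2; P3→Z gives 9>6]
(C,R,Y): not NE [P2→P gives 9>8; P3→Z gives 9>1]
(C,R,Z): not NE [P2→P gives 8>1]
(C,S,X): not NE [P1→B gives 9>4]
(C,S,Y): not NE [P1→B gives 9>5; P2→P gives 9>7]
(C,S,Z): not NE [P2→P gives 8>6; P3→Y gives 6>3]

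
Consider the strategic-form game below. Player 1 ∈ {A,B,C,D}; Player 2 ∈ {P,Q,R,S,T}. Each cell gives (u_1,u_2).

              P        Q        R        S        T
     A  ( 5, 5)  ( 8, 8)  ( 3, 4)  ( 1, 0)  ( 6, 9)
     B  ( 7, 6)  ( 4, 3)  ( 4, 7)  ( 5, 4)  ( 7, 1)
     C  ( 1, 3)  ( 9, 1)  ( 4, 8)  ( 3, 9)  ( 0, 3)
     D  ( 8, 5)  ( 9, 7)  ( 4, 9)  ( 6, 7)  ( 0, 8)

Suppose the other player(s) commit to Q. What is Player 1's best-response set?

argmax u_1 = {C,D}

u_1(A vs Q) = 8
u_1(B vs Q) = 4
u_1(C vs Q) = 9
u_1(D vs Q) = 9
max payoff 9 at {C,D}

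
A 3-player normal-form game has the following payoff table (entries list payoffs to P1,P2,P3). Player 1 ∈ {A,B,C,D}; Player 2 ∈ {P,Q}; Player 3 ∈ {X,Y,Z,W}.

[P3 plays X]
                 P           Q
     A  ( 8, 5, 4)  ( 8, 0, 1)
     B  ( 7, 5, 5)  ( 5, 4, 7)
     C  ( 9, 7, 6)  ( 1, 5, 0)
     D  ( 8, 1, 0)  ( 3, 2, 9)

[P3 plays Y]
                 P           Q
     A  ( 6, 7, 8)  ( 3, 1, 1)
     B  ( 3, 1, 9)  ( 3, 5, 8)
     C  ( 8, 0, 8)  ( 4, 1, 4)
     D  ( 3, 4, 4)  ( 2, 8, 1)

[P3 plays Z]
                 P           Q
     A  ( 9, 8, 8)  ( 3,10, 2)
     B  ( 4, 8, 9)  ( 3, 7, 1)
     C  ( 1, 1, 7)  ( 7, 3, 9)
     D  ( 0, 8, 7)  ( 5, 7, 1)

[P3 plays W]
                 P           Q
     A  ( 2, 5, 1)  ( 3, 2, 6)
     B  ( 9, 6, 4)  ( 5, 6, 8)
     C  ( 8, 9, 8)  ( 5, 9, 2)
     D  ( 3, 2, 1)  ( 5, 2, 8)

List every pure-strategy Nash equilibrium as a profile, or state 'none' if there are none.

NE set: (B,Q,W), (C,Q,Z)

(A,P,X): not NE [P1→C gives 9>8; P3→Z gives 8>4]
(A,P,Y): not NE [P1→C gives 8>6]
(A,P,Z): not NE [P2→Q gives 10>8]
(A,P,W): not NE [P1→B gives 9>2; P3→Z gives 8>1]
(A,Q,X): not NE [P2→P gives 5>0; P3→W gives 6>1]
(A,Q,Y): not NE [P1→C gives 4>3; P2→P gives 7>1; P3→W gives 6>1]
(A,Q,Z): not NE [P1→C gives 7>3; P3→W gives 6>2]
(A,Q,W): not NE [P1→D gives 5>3; P2→P gives 5>2]
(B,P,X): not NE [P1→C gives 9>7; P3→Z gives 9>5]
(B,P,Y): not NE [P1→C gives 8>3; P2→Q gives 5>1]
(B,P,Z): not NE [P1→A gives 9>4]
(B,P,W): not NE [P3→Z gives 9>4]
(B,Q,X): not NE [P1→A gives 8>5; P2→P gives 5>4; P3→W gives 8>7]
(B,Q,Y): not NE [P1→C gives 4>3]
(B,Q,Z): not NE [P1→C gives 7>3; P2→P gives 8>7; P3→W gives 8>1]
(B,Q,W): NE
(C,P,X): not NE [P3→W gives 8>6]
(C,P,Y): not NE [P2→Q gives 1>0]
(C,P,Z): not NE [P1→A gives 9>1; P2→Q gives 3>1; P3→W gives 8>7]
(C,P,W): not NE [P1→B gives 9>8]
(C,Q,X): not NE [P1→A gives 8>1; P2→P gives 7>5; P3→Z gives 9>0]
(C,Q,Y): not NE [P3→Z gives 9>4]
(C,Q,Z): NE
(C,Q,W): not NE [P3→Z gives 9>2]
(D,P,X): not NE [P1→C gives 9>8; P2→Q gives 2>1; P3→Z gives 7>0]
(D,P,Y): not NE [P1→C gives 8>3; P2→Q gives 8>4; P3→Z gives 7>4]
(D,P,Z): not NE [P1→A gives 9>0]
(D,P,W): not NE [P1→B gives 9>3; P3→Z gives 7>1]
(D,Q,X): not NE [P1→A gives 8>3]
(D,Q,Y): not NE [P1→C gives 4>2; P3→X gives 9>1]
(D,Q,Z): not NE [P1→C gives 7>5; P2→P gives 8>7; P3→X gives 9>1]
(D,Q,W): not NE [P3→X gives 9>8]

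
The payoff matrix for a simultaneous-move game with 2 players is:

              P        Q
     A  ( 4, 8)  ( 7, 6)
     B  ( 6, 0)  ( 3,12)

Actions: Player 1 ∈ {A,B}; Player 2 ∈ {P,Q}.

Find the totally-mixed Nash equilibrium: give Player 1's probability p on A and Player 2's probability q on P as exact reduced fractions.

P1 indiff ⇒ q·4+(1-q)·7 = q·6+(1-q)·3 ⇒ q(-2) = (1-q)(-4) ⇒ q = 2/3
P2 indiff ⇒ p·8+(1-p)·0 = p·6+(1-p)·12 ⇒ p(2) = (1-p)(12) ⇒ p = 6/7

(p,q) = (6/7, 2/3)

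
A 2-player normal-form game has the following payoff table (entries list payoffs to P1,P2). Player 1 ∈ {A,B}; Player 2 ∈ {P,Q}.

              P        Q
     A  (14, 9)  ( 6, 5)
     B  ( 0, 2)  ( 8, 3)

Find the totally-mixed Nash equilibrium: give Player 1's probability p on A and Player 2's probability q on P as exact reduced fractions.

P1 mixes 1/5 on A; P2 mixes 1/8 on P

P1 indiff ⇒ q·14+(1-q)·6 = q·0+(1-q)·8 ⇒ q(14) = (1-q)(2) ⇒ q = 1/8
P2 indiff ⇒ p·9+(1-p)·2 = p·5+(1-p)·3 ⇒ p(4) = (1-p)(1) ⇒ p = 1/5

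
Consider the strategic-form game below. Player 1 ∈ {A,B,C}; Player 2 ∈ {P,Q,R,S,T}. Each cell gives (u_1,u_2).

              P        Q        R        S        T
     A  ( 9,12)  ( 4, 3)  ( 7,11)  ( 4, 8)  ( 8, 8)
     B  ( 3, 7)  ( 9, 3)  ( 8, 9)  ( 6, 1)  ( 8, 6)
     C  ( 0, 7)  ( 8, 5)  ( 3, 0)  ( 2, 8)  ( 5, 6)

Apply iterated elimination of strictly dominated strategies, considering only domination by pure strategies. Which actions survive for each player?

P1 drop C (B beats it: P:3>0 Q:9>8 R:8>3 S:6>2 T:8>5)
P2 drop Q (P beats it: A:12>3 B:7>3)
P2 drop S (P beats it: A:12>8 B:7>1)
P2 drop T (P beats it: A:12>8 B:7>6)
P1→{A,B} P2→{P,R}

IESDS → P1:{A,B} P2:{P,R}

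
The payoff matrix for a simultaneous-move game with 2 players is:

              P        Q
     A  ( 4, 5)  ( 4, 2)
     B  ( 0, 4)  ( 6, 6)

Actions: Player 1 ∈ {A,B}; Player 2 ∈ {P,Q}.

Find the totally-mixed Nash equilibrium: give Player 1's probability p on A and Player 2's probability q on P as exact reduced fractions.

P1 indiff ⇒ q·4+(1-q)·4 = q·0+(1-q)·6 ⇒ q(4) = (1-q)(2) ⇒ q = 1/3
P2 indiff ⇒ p·5+(1-p)·4 = p·2+(1-p)·6 ⇒ p(3) = (1-p)(2) ⇒ p = 2/5

P1 mixes 2/5 on A; P2 mixes 1/3 on P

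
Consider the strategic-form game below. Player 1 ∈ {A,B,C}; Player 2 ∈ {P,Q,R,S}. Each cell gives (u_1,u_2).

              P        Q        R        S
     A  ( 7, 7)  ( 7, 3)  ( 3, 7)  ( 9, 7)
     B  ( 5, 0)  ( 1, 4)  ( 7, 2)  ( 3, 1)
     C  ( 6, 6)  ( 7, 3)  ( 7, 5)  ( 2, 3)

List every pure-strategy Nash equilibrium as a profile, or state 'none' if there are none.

PSNE = {(A,P), (A,S)}

(A,P): NE
(A,Q): not NE [P2→S gives 7>3]
(A,R): not NE [P1→C gives 7>3]
(A,S): NE
(B,P): not NE [P1→A gives 7>5; P2→Q gives 4>0]
(B,Q): not NE [P1→C gives 7>1]
(B,R): not NE [P2→Q gives 4>2]
(B,S): not NE [P1→A gives 9>3; P2→Q gives 4>1]
(C,P): not NE [P1→A gives 7>6]
(C,Q): not NE [P2→P gives 6>3]
(C,R): not NE [P2→P gives 6>5]
(C,S): not NE [P1→A gives 9>2; P2→P gives 6>3]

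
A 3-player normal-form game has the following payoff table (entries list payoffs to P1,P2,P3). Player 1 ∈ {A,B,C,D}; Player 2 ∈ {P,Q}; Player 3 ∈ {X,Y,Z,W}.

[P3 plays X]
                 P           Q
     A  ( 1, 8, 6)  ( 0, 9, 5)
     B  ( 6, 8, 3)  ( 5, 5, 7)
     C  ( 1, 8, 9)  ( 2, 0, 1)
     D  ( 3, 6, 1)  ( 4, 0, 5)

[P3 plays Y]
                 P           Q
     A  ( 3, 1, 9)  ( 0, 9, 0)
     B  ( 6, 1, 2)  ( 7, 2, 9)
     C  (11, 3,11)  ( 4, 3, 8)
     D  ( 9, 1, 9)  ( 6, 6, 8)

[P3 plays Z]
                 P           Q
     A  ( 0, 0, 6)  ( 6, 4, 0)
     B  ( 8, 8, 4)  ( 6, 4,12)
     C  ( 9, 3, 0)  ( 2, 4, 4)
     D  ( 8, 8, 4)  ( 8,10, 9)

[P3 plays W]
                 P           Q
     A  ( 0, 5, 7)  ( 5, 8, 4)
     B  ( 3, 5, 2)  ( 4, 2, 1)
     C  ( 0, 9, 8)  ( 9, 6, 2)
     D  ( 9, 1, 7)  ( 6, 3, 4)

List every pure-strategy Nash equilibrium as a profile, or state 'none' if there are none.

PSNE = {(C,P,Y), (D,Q,Z)}

(A,P,X): not NE [P1→B gives 6>1; P2→Q gives 9>8; P3→Y gives 9>6]
(A,P,Y): not NE [P1→C gives 11>3; P2→Q gives 9>1]
(A,P,Z): not NE [P1→C gives 9>0; P2→Q gives 4>0; P3→Y gives 9>6]
(A,P,W): not NE [P1→D gives 9>0; P2→Q gives 8>5; P3→Y gives 9>7]
(A,Q,X): not NE [P1→B gives 5>0]
(A,Q,Y): not NE [P1→B gives 7>0; P3→X gives 5>0]
(A,Q,Z): not NE [P1→D gives 8>6; P3→X gives 5>0]
(A,Q,W): not NE [P1→C gives 9>5; P3→X gives 5>4]
(B,P,X): not NE [P3→Z gives 4>3]
(B,P,Y): not NE [P1→C gives 11>6; P2→Q gives 2>1; P3→Z gives 4>2]
(B,P,Z): not NE [P1→C gives 9>8]
(B,P,W): not NE [P1→D gives 9>3; P3→Z gives 4>2]
(B,Q,X): not NE [P2→P gives 8>5; P3→Z gives 12>7]
(B,Q,Y): not NE [P3→Z gives 12>9]
(B,Q,Z): not NE [P1→D gives 8>6; P2→P gives 8>4]
(B,Q,W): not NE [P1→C gives 9>4; P2→P gives 5>2; P3→Z gives 12>1]
(C,P,X): not NE [P1→B gives 6>1; P3→Y gives 11>9]
(C,P,Y): NE
(C,P,Z): not NE [P2→Q gives 4>3; P3→Y gives 11>0]
(C,P,W): not NE [P1→D gives 9>0; P3→Y gives 11>8]
(C,Q,X): not NE [P1→B gives 5>2; P2→P gives 8>0; P3→Y gives 8>1]
(C,Q,Y): not NE [P1→B gives 7>4]
(C,Q,Z): not NE [P1→D gives 8>2; P3→Y gives 8>4]
(C,Q,W): not NE [P2→P gives 9>6; P3→Y gives 8>2]
(D,P,X): not NE [P1→B gives 6>3; P3→Y gives 9>1]
(D,P,Y): not NE [P1→C gives 11>9; P2→Q gives 6>1]
(D,P,Z): not NE [P1→C gives 9>8; P2→Q gives 10>8; P3→Y gives 9>4]
(D,P,W): not NE [P2→Q gives 3>1; P3→Y gives 9>7]
(D,Q,X): not NE [P1→B gives 5>4; P2→P gives 6>0; P3→Z gives 9>5]
(D,Q,Y): not NE [P1→B gives 7>6; P3→Z gives 9>8]
(D,Q,Z): NE
(D,Q,W): not NE [P1→C gives 9>6; P3→Z gives 9>4]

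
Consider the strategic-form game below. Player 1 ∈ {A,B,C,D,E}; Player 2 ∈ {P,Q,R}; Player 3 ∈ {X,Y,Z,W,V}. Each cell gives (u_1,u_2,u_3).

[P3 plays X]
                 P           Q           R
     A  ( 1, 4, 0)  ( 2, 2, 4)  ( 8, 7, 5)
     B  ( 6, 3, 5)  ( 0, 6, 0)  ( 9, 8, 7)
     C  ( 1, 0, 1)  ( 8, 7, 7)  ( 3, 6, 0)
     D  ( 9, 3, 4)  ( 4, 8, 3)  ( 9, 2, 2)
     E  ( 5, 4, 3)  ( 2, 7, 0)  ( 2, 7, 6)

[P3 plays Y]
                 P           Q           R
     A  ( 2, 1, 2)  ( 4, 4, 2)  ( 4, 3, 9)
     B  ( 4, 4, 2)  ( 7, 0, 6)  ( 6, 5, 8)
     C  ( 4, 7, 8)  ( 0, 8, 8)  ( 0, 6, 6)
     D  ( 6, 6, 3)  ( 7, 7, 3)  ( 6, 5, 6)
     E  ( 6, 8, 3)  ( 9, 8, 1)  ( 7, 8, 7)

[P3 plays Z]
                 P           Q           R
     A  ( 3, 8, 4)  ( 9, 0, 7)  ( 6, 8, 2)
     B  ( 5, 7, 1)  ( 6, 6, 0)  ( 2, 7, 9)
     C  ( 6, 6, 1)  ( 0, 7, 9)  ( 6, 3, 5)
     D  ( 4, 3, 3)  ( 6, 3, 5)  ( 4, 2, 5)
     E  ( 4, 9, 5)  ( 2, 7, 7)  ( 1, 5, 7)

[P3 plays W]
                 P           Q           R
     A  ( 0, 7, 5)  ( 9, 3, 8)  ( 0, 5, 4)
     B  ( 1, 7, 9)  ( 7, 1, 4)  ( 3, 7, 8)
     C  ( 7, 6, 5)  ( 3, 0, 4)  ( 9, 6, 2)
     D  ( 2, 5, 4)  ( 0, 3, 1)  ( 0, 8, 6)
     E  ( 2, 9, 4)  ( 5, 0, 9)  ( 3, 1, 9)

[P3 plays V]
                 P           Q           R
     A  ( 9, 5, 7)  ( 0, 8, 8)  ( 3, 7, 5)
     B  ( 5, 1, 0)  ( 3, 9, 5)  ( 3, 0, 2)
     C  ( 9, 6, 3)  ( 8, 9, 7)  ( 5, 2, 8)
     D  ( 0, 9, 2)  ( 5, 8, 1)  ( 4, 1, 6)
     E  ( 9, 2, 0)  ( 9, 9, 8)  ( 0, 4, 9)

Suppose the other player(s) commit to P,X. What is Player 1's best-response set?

u_1(A vs P,X) = 1
u_1(B vs P,X) = 6
u_1(C vs P,X) = 1
u_1(D vs P,X) = 9
u_1(E vs P,X) = 5
max payoff 9 at {D}

P1 best: {D}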